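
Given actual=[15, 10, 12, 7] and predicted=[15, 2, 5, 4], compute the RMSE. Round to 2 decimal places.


MSE = 30.5000. RMSE = sqrt(30.5000) = 5.52.

5.52


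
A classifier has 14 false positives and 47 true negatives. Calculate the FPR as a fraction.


FPR = FP / (FP + TN) = 14 / 61 = 14/61.

14/61


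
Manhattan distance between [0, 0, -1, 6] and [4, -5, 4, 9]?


d = sum of absolute differences: |0-4|=4 + |0--5|=5 + |-1-4|=5 + |6-9|=3 = 17.

17


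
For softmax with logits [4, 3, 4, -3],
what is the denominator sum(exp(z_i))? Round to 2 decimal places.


Denom = e^4=54.5982 + e^3=20.0855 + e^4=54.5982 + e^-3=0.0498. Sum = 129.3317, which rounds to 129.33.

129.33


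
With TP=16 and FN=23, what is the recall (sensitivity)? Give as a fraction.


Recall = TP / (TP + FN) = 16 / 39 = 16/39.

16/39


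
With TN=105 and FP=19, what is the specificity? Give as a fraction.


Specificity = TN / (TN + FP) = 105 / 124 = 105/124.

105/124


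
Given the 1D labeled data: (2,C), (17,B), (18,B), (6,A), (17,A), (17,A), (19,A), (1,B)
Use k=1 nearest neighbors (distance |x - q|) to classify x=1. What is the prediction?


Distances: |2-1|=1, |17-1|=16, |18-1|=17, |6-1|=5, |17-1|=16, |17-1|=16, |19-1|=18, |1-1|=0. 1 nearest: (1,B). Counts: {'B': 1}. Majority class: B.

B


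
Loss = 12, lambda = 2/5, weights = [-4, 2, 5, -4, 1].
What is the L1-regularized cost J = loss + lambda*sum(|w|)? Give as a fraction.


L1 norm = sum(|w|) = 16. J = 12 + 2/5 * 16 = 92/5.

92/5


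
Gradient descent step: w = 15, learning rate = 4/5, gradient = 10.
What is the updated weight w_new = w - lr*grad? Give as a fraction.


w_new = 15 - 4/5 * 10 = 15 - 8 = 7.

7


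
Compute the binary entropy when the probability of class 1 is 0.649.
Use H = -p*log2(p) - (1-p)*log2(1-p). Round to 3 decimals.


H = -0.649*log2(0.649) - 0.351*log2(0.351) = 0.935.

0.935


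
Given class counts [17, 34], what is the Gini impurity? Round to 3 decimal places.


Total = 51. Proportions: 17/51, 34/51. sum(p_i^2) = 0.5556. Gini = 1 - 0.5556 = 0.4444, which rounds to 0.444.

0.444


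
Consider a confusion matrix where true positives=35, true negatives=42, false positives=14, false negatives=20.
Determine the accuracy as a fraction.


Accuracy = (TP + TN) / (TP + TN + FP + FN) = (35 + 42) / 111 = 77/111.

77/111


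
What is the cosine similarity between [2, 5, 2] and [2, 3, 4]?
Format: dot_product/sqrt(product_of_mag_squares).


dot = 27. |a|^2 = 33, |b|^2 = 29. cos = 27/sqrt(957).

27/sqrt(957)


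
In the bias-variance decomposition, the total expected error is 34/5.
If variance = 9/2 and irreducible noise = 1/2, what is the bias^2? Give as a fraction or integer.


Total error = bias^2 + variance + irreducible noise. So bias^2 = 34/5 - 9/2 - 1/2 = 9/5.

9/5


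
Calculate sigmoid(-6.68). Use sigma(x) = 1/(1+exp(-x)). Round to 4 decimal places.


sigma(-6.68) = 1/(1+e^(6.68)) = 1/(1+796.319112) = 1/797.319112 = 0.0013.

0.0013


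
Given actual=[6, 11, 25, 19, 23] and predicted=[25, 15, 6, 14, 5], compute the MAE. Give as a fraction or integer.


MAE = (1/5) * (|6-25|=19 + |11-15|=4 + |25-6|=19 + |19-14|=5 + |23-5|=18). Sum = 65. MAE = 13.

13


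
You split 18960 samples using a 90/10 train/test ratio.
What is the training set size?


Test set = 18960 * 10% = 1896. Training set = 18960 - 1896 = 17064.

17064


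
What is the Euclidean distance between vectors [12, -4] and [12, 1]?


d = sqrt(sum of squared differences). (12-12)^2=0, (-4-1)^2=25. Sum = 25.

5


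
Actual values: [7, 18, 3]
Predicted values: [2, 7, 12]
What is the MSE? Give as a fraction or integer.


MSE = (1/3) * ((7-2)^2=25 + (18-7)^2=121 + (3-12)^2=81). Sum = 227. MSE = 227/3.

227/3


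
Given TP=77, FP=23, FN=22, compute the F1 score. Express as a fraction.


Precision = 77/100 = 77/100. Recall = 77/99 = 7/9. F1 = 2*P*R/(P+R) = 154/199.

154/199


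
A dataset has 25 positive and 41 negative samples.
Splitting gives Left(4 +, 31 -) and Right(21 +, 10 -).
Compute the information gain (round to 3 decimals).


H(parent) = 0.9572. H(left) = 0.5127, H(right) = 0.9072. Weighted = (35/66)*0.5127 + (31/66)*0.9072 = 0.6980. IG = 0.9572 - 0.6980 = 0.2592, which rounds to 0.259.

0.259


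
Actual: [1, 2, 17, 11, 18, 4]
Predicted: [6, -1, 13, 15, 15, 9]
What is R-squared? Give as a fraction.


Mean(y) = 53/6. SS_res = 100. SS_tot = 1721/6. R^2 = 1 - 100/(1721/6) = 1121/1721.

1121/1721


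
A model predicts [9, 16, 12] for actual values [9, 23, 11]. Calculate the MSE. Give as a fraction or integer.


MSE = (1/3) * ((9-9)^2=0 + (23-16)^2=49 + (11-12)^2=1). Sum = 50. MSE = 50/3.

50/3


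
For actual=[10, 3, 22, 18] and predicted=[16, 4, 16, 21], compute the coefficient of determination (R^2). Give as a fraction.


Mean(y) = 53/4. SS_res = 82. SS_tot = 859/4. R^2 = 1 - 82/(859/4) = 531/859.

531/859


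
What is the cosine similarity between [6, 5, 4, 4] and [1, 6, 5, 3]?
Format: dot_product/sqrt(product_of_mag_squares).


dot = 68. |a|^2 = 93, |b|^2 = 71. cos = 68/sqrt(6603).

68/sqrt(6603)


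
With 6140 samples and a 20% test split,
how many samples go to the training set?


Test set = 6140 * 20% = 1228. Training set = 6140 - 1228 = 4912.

4912


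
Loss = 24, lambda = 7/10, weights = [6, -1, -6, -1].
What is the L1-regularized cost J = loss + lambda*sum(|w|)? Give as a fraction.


L1 norm = sum(|w|) = 14. J = 24 + 7/10 * 14 = 169/5.

169/5


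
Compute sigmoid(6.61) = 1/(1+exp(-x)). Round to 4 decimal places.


sigma(6.61) = 1/(1+e^(-6.61)) = 1/(1+0.001347) = 1/1.001347 = 0.9987.

0.9987


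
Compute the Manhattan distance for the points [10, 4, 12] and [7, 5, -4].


d = sum of absolute differences: |10-7|=3 + |4-5|=1 + |12--4|=16 = 20.

20


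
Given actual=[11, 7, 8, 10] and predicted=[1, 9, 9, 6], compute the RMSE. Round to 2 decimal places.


MSE = 30.2500. RMSE = sqrt(30.2500) = 5.50.

5.50


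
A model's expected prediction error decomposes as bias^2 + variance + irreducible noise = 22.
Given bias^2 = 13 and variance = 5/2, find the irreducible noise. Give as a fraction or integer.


Total error = bias^2 + variance + irreducible noise. So irreducible noise = 22 - 13 - 5/2 = 13/2.

13/2


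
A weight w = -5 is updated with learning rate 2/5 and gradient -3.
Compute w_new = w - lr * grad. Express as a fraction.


w_new = -5 - 2/5 * -3 = -5 - -6/5 = -19/5.

-19/5


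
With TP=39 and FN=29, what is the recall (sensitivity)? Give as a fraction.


Recall = TP / (TP + FN) = 39 / 68 = 39/68.

39/68


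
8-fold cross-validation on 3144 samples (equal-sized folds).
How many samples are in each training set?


Each validation fold has 3144/8 = 393 samples. Training set = 3144 - 393 = 2751.

2751


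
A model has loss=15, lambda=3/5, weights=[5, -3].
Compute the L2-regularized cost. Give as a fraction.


L2 sq norm = sum(w^2) = 34. J = 15 + 3/5 * 34 = 177/5.

177/5


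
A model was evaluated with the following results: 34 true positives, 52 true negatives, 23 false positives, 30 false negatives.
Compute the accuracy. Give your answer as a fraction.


Accuracy = (TP + TN) / (TP + TN + FP + FN) = (34 + 52) / 139 = 86/139.

86/139


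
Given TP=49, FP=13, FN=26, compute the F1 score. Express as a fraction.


Precision = 49/62 = 49/62. Recall = 49/75 = 49/75. F1 = 2*P*R/(P+R) = 98/137.

98/137


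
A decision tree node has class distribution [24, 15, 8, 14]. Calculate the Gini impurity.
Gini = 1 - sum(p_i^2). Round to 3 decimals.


Total = 61. Proportions: 24/61, 15/61, 8/61, 14/61. sum(p_i^2) = 0.2851. Gini = 1 - 0.2851 = 0.7149, which rounds to 0.715.

0.715


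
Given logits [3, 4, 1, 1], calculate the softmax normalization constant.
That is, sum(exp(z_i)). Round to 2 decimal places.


Denom = e^3=20.0855 + e^4=54.5982 + e^1=2.7183 + e^1=2.7183. Sum = 80.1203, which rounds to 80.12.

80.12


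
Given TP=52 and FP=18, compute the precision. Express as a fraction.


Precision = TP / (TP + FP) = 52 / 70 = 26/35.

26/35


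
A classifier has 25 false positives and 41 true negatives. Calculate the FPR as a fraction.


FPR = FP / (FP + TN) = 25 / 66 = 25/66.

25/66


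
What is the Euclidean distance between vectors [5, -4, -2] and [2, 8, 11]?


d = sqrt(sum of squared differences). (5-2)^2=9, (-4-8)^2=144, (-2-11)^2=169. Sum = 322.

sqrt(322)


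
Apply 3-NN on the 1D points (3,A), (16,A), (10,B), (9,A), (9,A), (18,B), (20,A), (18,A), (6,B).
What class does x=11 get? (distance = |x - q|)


Distances: |3-11|=8, |16-11|=5, |10-11|=1, |9-11|=2, |9-11|=2, |18-11|=7, |20-11|=9, |18-11|=7, |6-11|=5. 3 nearest: (10,B), (9,A), (9,A). Counts: {'B': 1, 'A': 2}. Majority class: A.

A


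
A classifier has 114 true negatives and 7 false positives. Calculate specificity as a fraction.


Specificity = TN / (TN + FP) = 114 / 121 = 114/121.

114/121


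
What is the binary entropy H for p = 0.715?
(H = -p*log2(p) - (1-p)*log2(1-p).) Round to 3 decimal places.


H = -0.715*log2(0.715) - 0.285*log2(0.285) = 0.862.

0.862


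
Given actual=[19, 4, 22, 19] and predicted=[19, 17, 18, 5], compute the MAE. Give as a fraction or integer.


MAE = (1/4) * (|19-19|=0 + |4-17|=13 + |22-18|=4 + |19-5|=14). Sum = 31. MAE = 31/4.

31/4


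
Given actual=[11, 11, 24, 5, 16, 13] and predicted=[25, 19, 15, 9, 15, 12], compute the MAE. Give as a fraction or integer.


MAE = (1/6) * (|11-25|=14 + |11-19|=8 + |24-15|=9 + |5-9|=4 + |16-15|=1 + |13-12|=1). Sum = 37. MAE = 37/6.

37/6


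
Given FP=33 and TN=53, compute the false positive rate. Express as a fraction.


FPR = FP / (FP + TN) = 33 / 86 = 33/86.

33/86


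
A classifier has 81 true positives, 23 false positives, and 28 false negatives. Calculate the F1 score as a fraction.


Precision = 81/104 = 81/104. Recall = 81/109 = 81/109. F1 = 2*P*R/(P+R) = 54/71.

54/71


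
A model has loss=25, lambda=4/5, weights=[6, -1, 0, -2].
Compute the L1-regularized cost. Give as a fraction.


L1 norm = sum(|w|) = 9. J = 25 + 4/5 * 9 = 161/5.

161/5


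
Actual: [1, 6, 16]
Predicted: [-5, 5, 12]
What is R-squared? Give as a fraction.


Mean(y) = 23/3. SS_res = 53. SS_tot = 350/3. R^2 = 1 - 53/(350/3) = 191/350.

191/350


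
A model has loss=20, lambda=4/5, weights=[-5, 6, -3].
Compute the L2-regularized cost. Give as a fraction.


L2 sq norm = sum(w^2) = 70. J = 20 + 4/5 * 70 = 76.

76


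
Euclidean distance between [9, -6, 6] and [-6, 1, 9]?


d = sqrt(sum of squared differences). (9--6)^2=225, (-6-1)^2=49, (6-9)^2=9. Sum = 283.

sqrt(283)


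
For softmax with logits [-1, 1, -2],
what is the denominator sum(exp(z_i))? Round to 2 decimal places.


Denom = e^-1=0.3679 + e^1=2.7183 + e^-2=0.1353. Sum = 3.2215, which rounds to 3.22.

3.22


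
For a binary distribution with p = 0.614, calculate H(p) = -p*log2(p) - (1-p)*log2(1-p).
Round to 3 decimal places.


H = -0.614*log2(0.614) - 0.386*log2(0.386) = 0.962.

0.962


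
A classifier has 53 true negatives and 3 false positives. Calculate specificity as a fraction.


Specificity = TN / (TN + FP) = 53 / 56 = 53/56.

53/56


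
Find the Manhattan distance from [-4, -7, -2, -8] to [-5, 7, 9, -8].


d = sum of absolute differences: |-4--5|=1 + |-7-7|=14 + |-2-9|=11 + |-8--8|=0 = 26.

26


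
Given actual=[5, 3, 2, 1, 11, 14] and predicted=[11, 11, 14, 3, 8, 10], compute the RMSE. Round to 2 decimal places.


MSE = 45.5000. RMSE = sqrt(45.5000) = 6.75.

6.75


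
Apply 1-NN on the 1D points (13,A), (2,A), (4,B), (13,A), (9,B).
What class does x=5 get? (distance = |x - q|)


Distances: |13-5|=8, |2-5|=3, |4-5|=1, |13-5|=8, |9-5|=4. 1 nearest: (4,B). Counts: {'B': 1}. Majority class: B.

B


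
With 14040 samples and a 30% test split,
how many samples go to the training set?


Test set = 14040 * 30% = 4212. Training set = 14040 - 4212 = 9828.

9828


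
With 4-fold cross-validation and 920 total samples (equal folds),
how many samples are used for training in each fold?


Each validation fold has 920/4 = 230 samples. Training set = 920 - 230 = 690.

690


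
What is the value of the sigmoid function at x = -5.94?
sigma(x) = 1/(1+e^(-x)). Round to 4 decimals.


sigma(-5.94) = 1/(1+e^(5.94)) = 1/(1+379.934930) = 1/380.934930 = 0.0026.

0.0026


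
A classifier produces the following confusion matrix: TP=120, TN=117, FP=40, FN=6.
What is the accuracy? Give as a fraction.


Accuracy = (TP + TN) / (TP + TN + FP + FN) = (120 + 117) / 283 = 237/283.

237/283


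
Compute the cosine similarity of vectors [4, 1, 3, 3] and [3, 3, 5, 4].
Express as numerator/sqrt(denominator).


dot = 42. |a|^2 = 35, |b|^2 = 59. cos = 42/sqrt(2065).

42/sqrt(2065)


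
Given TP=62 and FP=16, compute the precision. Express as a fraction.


Precision = TP / (TP + FP) = 62 / 78 = 31/39.

31/39


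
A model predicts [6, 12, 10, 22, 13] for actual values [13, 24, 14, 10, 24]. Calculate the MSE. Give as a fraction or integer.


MSE = (1/5) * ((13-6)^2=49 + (24-12)^2=144 + (14-10)^2=16 + (10-22)^2=144 + (24-13)^2=121). Sum = 474. MSE = 474/5.

474/5


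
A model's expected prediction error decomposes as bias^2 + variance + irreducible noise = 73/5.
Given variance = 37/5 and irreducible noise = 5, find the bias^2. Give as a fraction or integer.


Total error = bias^2 + variance + irreducible noise. So bias^2 = 73/5 - 37/5 - 5 = 11/5.

11/5


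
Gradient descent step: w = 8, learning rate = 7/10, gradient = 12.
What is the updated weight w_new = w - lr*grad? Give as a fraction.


w_new = 8 - 7/10 * 12 = 8 - 42/5 = -2/5.

-2/5


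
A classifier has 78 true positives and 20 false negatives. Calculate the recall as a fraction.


Recall = TP / (TP + FN) = 78 / 98 = 39/49.

39/49


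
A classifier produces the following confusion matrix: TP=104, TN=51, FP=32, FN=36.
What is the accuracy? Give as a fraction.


Accuracy = (TP + TN) / (TP + TN + FP + FN) = (104 + 51) / 223 = 155/223.

155/223


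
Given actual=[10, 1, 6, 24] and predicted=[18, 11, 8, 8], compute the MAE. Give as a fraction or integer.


MAE = (1/4) * (|10-18|=8 + |1-11|=10 + |6-8|=2 + |24-8|=16). Sum = 36. MAE = 9.

9


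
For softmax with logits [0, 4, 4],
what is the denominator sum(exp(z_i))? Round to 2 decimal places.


Denom = e^0=1.0000 + e^4=54.5982 + e^4=54.5982. Sum = 110.1964, which rounds to 110.20.

110.20


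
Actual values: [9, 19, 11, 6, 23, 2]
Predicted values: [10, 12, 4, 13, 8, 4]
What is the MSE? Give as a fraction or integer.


MSE = (1/6) * ((9-10)^2=1 + (19-12)^2=49 + (11-4)^2=49 + (6-13)^2=49 + (23-8)^2=225 + (2-4)^2=4). Sum = 377. MSE = 377/6.

377/6


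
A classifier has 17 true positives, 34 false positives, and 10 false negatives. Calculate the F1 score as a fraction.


Precision = 17/51 = 1/3. Recall = 17/27 = 17/27. F1 = 2*P*R/(P+R) = 17/39.

17/39


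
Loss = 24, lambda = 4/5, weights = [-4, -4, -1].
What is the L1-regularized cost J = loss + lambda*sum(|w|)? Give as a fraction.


L1 norm = sum(|w|) = 9. J = 24 + 4/5 * 9 = 156/5.

156/5


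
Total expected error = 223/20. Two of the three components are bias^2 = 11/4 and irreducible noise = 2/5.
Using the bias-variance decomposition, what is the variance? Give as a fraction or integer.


Total error = bias^2 + variance + irreducible noise. So variance = 223/20 - 11/4 - 2/5 = 8.

8


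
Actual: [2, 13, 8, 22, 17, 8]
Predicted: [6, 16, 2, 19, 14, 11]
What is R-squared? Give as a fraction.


Mean(y) = 35/3. SS_res = 88. SS_tot = 772/3. R^2 = 1 - 88/(772/3) = 127/193.

127/193


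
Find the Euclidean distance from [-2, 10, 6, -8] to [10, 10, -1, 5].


d = sqrt(sum of squared differences). (-2-10)^2=144, (10-10)^2=0, (6--1)^2=49, (-8-5)^2=169. Sum = 362.

sqrt(362)


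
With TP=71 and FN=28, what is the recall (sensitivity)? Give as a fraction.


Recall = TP / (TP + FN) = 71 / 99 = 71/99.

71/99


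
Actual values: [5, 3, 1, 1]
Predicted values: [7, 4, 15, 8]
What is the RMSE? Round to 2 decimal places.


MSE = 62.5000. RMSE = sqrt(62.5000) = 7.91.

7.91


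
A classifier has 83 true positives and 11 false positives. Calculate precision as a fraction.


Precision = TP / (TP + FP) = 83 / 94 = 83/94.

83/94


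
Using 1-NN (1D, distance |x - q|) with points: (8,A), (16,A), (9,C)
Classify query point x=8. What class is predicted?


Distances: |8-8|=0, |16-8|=8, |9-8|=1. 1 nearest: (8,A). Counts: {'A': 1}. Majority class: A.

A


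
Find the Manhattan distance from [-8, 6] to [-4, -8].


d = sum of absolute differences: |-8--4|=4 + |6--8|=14 = 18.

18


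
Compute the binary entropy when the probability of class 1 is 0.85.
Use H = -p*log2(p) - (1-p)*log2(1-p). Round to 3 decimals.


H = -0.85*log2(0.85) - 0.15*log2(0.15) = 0.610.

0.610


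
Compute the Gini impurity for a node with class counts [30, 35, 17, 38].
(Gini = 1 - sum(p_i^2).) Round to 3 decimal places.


Total = 120. Proportions: 30/120, 35/120, 17/120, 38/120. sum(p_i^2) = 0.2679. Gini = 1 - 0.2679 = 0.7321, which rounds to 0.732.

0.732


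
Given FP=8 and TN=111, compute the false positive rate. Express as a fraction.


FPR = FP / (FP + TN) = 8 / 119 = 8/119.

8/119


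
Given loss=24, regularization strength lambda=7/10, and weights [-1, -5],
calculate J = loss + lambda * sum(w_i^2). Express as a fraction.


L2 sq norm = sum(w^2) = 26. J = 24 + 7/10 * 26 = 211/5.

211/5


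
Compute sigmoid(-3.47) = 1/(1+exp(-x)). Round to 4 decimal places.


sigma(-3.47) = 1/(1+e^(3.47)) = 1/(1+32.136742) = 1/33.136742 = 0.0302.

0.0302


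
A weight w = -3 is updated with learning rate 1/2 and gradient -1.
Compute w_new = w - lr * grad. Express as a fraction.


w_new = -3 - 1/2 * -1 = -3 - -1/2 = -5/2.

-5/2


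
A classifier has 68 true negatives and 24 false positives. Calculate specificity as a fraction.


Specificity = TN / (TN + FP) = 68 / 92 = 17/23.

17/23


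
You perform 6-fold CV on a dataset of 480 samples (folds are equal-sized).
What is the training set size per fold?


Each validation fold has 480/6 = 80 samples. Training set = 480 - 80 = 400.

400


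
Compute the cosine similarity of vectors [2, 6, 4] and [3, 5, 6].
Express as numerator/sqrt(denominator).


dot = 60. |a|^2 = 56, |b|^2 = 70. cos = 60/sqrt(3920).

60/sqrt(3920)


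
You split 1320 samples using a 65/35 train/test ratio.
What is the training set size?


Test set = 1320 * 35% = 462. Training set = 1320 - 462 = 858.

858


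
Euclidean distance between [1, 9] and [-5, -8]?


d = sqrt(sum of squared differences). (1--5)^2=36, (9--8)^2=289. Sum = 325.

sqrt(325)


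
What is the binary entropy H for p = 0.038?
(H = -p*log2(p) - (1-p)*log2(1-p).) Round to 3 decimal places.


H = -0.038*log2(0.038) - 0.962*log2(0.962) = 0.233.

0.233


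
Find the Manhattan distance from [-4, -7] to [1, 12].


d = sum of absolute differences: |-4-1|=5 + |-7-12|=19 = 24.

24


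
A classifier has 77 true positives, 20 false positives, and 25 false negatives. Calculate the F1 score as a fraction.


Precision = 77/97 = 77/97. Recall = 77/102 = 77/102. F1 = 2*P*R/(P+R) = 154/199.

154/199


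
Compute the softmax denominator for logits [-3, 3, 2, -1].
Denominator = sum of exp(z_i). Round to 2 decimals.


Denom = e^-3=0.0498 + e^3=20.0855 + e^2=7.3891 + e^-1=0.3679. Sum = 27.8923, which rounds to 27.89.

27.89


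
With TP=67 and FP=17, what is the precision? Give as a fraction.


Precision = TP / (TP + FP) = 67 / 84 = 67/84.

67/84


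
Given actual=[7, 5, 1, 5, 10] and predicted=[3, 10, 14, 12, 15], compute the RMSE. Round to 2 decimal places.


MSE = 56.8000. RMSE = sqrt(56.8000) = 7.54.

7.54


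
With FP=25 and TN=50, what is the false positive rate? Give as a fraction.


FPR = FP / (FP + TN) = 25 / 75 = 1/3.

1/3


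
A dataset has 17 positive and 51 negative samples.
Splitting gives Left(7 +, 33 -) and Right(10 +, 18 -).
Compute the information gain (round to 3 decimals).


H(parent) = 0.8113. H(left) = 0.6690, H(right) = 0.9403. Weighted = (40/68)*0.6690 + (28/68)*0.9403 = 0.7807. IG = 0.8113 - 0.7807 = 0.0306, which rounds to 0.031.

0.031


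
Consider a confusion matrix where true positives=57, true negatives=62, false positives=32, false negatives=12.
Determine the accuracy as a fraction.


Accuracy = (TP + TN) / (TP + TN + FP + FN) = (57 + 62) / 163 = 119/163.

119/163


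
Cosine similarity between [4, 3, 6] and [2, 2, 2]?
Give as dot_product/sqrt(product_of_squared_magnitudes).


dot = 26. |a|^2 = 61, |b|^2 = 12. cos = 26/sqrt(732).

26/sqrt(732)


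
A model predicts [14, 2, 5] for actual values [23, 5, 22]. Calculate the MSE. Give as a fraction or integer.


MSE = (1/3) * ((23-14)^2=81 + (5-2)^2=9 + (22-5)^2=289). Sum = 379. MSE = 379/3.

379/3


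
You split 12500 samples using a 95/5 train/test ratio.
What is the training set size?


Test set = 12500 * 5% = 625. Training set = 12500 - 625 = 11875.

11875


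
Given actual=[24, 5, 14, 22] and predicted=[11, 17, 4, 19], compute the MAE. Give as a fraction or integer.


MAE = (1/4) * (|24-11|=13 + |5-17|=12 + |14-4|=10 + |22-19|=3). Sum = 38. MAE = 19/2.

19/2


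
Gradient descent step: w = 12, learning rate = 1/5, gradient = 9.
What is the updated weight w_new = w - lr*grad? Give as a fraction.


w_new = 12 - 1/5 * 9 = 12 - 9/5 = 51/5.

51/5


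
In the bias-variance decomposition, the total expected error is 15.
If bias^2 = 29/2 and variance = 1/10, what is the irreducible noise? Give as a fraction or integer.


Total error = bias^2 + variance + irreducible noise. So irreducible noise = 15 - 29/2 - 1/10 = 2/5.

2/5


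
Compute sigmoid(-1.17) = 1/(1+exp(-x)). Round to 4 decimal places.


sigma(-1.17) = 1/(1+e^(1.17)) = 1/(1+3.221993) = 1/4.221993 = 0.2369.

0.2369


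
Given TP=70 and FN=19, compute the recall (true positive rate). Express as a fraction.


Recall = TP / (TP + FN) = 70 / 89 = 70/89.

70/89


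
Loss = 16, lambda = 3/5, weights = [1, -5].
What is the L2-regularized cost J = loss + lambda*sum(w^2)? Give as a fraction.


L2 sq norm = sum(w^2) = 26. J = 16 + 3/5 * 26 = 158/5.

158/5


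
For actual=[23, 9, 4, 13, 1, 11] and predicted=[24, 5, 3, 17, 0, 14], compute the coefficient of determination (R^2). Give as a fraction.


Mean(y) = 61/6. SS_res = 44. SS_tot = 1781/6. R^2 = 1 - 44/(1781/6) = 1517/1781.

1517/1781


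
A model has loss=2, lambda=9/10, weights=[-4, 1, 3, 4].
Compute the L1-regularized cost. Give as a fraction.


L1 norm = sum(|w|) = 12. J = 2 + 9/10 * 12 = 64/5.

64/5


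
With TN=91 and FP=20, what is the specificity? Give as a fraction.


Specificity = TN / (TN + FP) = 91 / 111 = 91/111.

91/111


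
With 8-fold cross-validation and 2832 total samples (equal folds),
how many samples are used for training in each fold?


Each validation fold has 2832/8 = 354 samples. Training set = 2832 - 354 = 2478.

2478


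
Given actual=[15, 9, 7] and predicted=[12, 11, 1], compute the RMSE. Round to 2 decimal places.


MSE = 16.3333. RMSE = sqrt(16.3333) = 4.04.

4.04


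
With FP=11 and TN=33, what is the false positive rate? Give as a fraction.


FPR = FP / (FP + TN) = 11 / 44 = 1/4.

1/4


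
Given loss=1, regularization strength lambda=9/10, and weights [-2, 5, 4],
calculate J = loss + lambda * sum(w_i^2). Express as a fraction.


L2 sq norm = sum(w^2) = 45. J = 1 + 9/10 * 45 = 83/2.

83/2


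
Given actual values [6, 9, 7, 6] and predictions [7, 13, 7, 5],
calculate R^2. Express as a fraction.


Mean(y) = 7. SS_res = 18. SS_tot = 6. R^2 = 1 - 18/(6) = -2.

-2


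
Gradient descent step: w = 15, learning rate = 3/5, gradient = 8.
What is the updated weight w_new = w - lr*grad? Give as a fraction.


w_new = 15 - 3/5 * 8 = 15 - 24/5 = 51/5.

51/5


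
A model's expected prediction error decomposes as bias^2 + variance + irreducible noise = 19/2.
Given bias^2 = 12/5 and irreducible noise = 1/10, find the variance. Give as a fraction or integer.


Total error = bias^2 + variance + irreducible noise. So variance = 19/2 - 12/5 - 1/10 = 7.

7


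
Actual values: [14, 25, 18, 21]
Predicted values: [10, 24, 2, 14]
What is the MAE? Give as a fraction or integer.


MAE = (1/4) * (|14-10|=4 + |25-24|=1 + |18-2|=16 + |21-14|=7). Sum = 28. MAE = 7.

7


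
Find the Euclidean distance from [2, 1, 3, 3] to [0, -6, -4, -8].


d = sqrt(sum of squared differences). (2-0)^2=4, (1--6)^2=49, (3--4)^2=49, (3--8)^2=121. Sum = 223.

sqrt(223)


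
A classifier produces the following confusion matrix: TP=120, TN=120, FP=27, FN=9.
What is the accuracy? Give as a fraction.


Accuracy = (TP + TN) / (TP + TN + FP + FN) = (120 + 120) / 276 = 20/23.

20/23


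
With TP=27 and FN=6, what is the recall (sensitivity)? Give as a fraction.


Recall = TP / (TP + FN) = 27 / 33 = 9/11.

9/11


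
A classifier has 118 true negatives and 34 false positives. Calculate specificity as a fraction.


Specificity = TN / (TN + FP) = 118 / 152 = 59/76.

59/76


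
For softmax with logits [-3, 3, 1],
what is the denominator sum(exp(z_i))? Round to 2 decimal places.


Denom = e^-3=0.0498 + e^3=20.0855 + e^1=2.7183. Sum = 22.8536, which rounds to 22.85.

22.85


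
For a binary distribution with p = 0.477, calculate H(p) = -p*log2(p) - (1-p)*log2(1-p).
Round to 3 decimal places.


H = -0.477*log2(0.477) - 0.523*log2(0.523) = 0.998.

0.998


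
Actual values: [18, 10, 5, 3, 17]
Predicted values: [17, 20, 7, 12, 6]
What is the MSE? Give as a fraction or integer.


MSE = (1/5) * ((18-17)^2=1 + (10-20)^2=100 + (5-7)^2=4 + (3-12)^2=81 + (17-6)^2=121). Sum = 307. MSE = 307/5.

307/5


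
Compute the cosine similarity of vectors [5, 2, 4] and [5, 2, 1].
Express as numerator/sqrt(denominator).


dot = 33. |a|^2 = 45, |b|^2 = 30. cos = 33/sqrt(1350).

33/sqrt(1350)


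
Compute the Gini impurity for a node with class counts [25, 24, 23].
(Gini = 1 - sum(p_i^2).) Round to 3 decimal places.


Total = 72. Proportions: 25/72, 24/72, 23/72. sum(p_i^2) = 0.3337. Gini = 1 - 0.3337 = 0.6663, which rounds to 0.666.

0.666


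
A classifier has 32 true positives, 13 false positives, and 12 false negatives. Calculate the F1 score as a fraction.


Precision = 32/45 = 32/45. Recall = 32/44 = 8/11. F1 = 2*P*R/(P+R) = 64/89.

64/89


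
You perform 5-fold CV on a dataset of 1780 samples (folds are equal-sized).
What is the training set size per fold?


Each validation fold has 1780/5 = 356 samples. Training set = 1780 - 356 = 1424.

1424


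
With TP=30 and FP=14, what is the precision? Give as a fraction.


Precision = TP / (TP + FP) = 30 / 44 = 15/22.

15/22


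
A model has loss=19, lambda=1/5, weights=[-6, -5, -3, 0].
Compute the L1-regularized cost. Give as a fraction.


L1 norm = sum(|w|) = 14. J = 19 + 1/5 * 14 = 109/5.

109/5


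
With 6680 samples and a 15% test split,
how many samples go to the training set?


Test set = 6680 * 15% = 1002. Training set = 6680 - 1002 = 5678.

5678


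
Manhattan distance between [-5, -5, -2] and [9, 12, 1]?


d = sum of absolute differences: |-5-9|=14 + |-5-12|=17 + |-2-1|=3 = 34.

34


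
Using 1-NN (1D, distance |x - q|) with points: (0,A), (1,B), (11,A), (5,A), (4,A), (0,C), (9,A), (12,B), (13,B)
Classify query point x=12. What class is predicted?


Distances: |0-12|=12, |1-12|=11, |11-12|=1, |5-12|=7, |4-12|=8, |0-12|=12, |9-12|=3, |12-12|=0, |13-12|=1. 1 nearest: (12,B). Counts: {'B': 1}. Majority class: B.

B


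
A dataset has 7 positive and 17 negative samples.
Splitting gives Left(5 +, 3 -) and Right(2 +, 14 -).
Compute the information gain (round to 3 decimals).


H(parent) = 0.8709. H(left) = 0.9544, H(right) = 0.5436. Weighted = (8/24)*0.9544 + (16/24)*0.5436 = 0.6805. IG = 0.8709 - 0.6805 = 0.1904, which rounds to 0.190.

0.190


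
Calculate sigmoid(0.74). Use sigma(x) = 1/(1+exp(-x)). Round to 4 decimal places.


sigma(0.74) = 1/(1+e^(-0.74)) = 1/(1+0.477114) = 1/1.477114 = 0.6770.

0.6770


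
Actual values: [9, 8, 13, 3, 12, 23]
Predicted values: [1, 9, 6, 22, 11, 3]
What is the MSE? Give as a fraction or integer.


MSE = (1/6) * ((9-1)^2=64 + (8-9)^2=1 + (13-6)^2=49 + (3-22)^2=361 + (12-11)^2=1 + (23-3)^2=400). Sum = 876. MSE = 146.

146


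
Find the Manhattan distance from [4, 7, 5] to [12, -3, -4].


d = sum of absolute differences: |4-12|=8 + |7--3|=10 + |5--4|=9 = 27.

27


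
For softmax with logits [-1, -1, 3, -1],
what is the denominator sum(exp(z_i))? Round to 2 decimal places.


Denom = e^-1=0.3679 + e^-1=0.3679 + e^3=20.0855 + e^-1=0.3679. Sum = 21.1892, which rounds to 21.19.

21.19


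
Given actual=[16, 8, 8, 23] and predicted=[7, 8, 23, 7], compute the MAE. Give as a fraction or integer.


MAE = (1/4) * (|16-7|=9 + |8-8|=0 + |8-23|=15 + |23-7|=16). Sum = 40. MAE = 10.

10


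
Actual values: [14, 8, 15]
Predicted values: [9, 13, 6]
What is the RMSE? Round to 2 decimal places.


MSE = 43.6667. RMSE = sqrt(43.6667) = 6.61.

6.61


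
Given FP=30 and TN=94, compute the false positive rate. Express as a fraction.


FPR = FP / (FP + TN) = 30 / 124 = 15/62.

15/62


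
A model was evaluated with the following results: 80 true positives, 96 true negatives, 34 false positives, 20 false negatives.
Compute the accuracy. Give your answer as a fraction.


Accuracy = (TP + TN) / (TP + TN + FP + FN) = (80 + 96) / 230 = 88/115.

88/115


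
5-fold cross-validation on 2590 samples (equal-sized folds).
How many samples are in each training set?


Each validation fold has 2590/5 = 518 samples. Training set = 2590 - 518 = 2072.

2072


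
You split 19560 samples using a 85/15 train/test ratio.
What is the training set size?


Test set = 19560 * 15% = 2934. Training set = 19560 - 2934 = 16626.

16626


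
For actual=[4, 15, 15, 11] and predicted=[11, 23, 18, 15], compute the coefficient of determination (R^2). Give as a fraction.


Mean(y) = 45/4. SS_res = 138. SS_tot = 323/4. R^2 = 1 - 138/(323/4) = -229/323.

-229/323


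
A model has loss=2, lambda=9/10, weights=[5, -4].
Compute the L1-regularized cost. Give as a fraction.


L1 norm = sum(|w|) = 9. J = 2 + 9/10 * 9 = 101/10.

101/10


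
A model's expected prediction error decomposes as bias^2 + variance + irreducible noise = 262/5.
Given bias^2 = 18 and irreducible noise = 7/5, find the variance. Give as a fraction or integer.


Total error = bias^2 + variance + irreducible noise. So variance = 262/5 - 18 - 7/5 = 33.

33


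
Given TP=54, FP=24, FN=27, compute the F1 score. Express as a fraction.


Precision = 54/78 = 9/13. Recall = 54/81 = 2/3. F1 = 2*P*R/(P+R) = 36/53.

36/53


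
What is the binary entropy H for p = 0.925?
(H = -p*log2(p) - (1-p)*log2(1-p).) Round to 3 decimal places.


H = -0.925*log2(0.925) - 0.075*log2(0.075) = 0.384.

0.384


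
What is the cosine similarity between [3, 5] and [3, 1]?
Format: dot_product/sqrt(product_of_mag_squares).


dot = 14. |a|^2 = 34, |b|^2 = 10. cos = 14/sqrt(340).

14/sqrt(340)


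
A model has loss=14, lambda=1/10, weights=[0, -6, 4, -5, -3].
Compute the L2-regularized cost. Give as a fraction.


L2 sq norm = sum(w^2) = 86. J = 14 + 1/10 * 86 = 113/5.

113/5


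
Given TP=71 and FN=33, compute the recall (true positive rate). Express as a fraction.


Recall = TP / (TP + FN) = 71 / 104 = 71/104.

71/104


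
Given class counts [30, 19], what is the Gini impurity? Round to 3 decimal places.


Total = 49. Proportions: 30/49, 19/49. sum(p_i^2) = 0.5252. Gini = 1 - 0.5252 = 0.4748, which rounds to 0.475.

0.475


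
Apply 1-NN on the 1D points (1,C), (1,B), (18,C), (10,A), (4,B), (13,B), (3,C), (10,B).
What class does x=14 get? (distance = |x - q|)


Distances: |1-14|=13, |1-14|=13, |18-14|=4, |10-14|=4, |4-14|=10, |13-14|=1, |3-14|=11, |10-14|=4. 1 nearest: (13,B). Counts: {'B': 1}. Majority class: B.

B


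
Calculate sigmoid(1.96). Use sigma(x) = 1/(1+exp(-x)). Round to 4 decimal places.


sigma(1.96) = 1/(1+e^(-1.96)) = 1/(1+0.140858) = 1/1.140858 = 0.8765.

0.8765


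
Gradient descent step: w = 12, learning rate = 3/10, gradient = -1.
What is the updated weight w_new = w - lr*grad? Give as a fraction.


w_new = 12 - 3/10 * -1 = 12 - -3/10 = 123/10.

123/10


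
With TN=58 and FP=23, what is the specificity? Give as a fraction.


Specificity = TN / (TN + FP) = 58 / 81 = 58/81.

58/81


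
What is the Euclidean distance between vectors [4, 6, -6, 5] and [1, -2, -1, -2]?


d = sqrt(sum of squared differences). (4-1)^2=9, (6--2)^2=64, (-6--1)^2=25, (5--2)^2=49. Sum = 147.

sqrt(147)


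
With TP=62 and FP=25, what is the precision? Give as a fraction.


Precision = TP / (TP + FP) = 62 / 87 = 62/87.

62/87


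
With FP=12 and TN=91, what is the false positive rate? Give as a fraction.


FPR = FP / (FP + TN) = 12 / 103 = 12/103.

12/103


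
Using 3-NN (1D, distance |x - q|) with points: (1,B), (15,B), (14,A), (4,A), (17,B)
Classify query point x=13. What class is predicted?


Distances: |1-13|=12, |15-13|=2, |14-13|=1, |4-13|=9, |17-13|=4. 3 nearest: (14,A), (15,B), (17,B). Counts: {'A': 1, 'B': 2}. Majority class: B.

B


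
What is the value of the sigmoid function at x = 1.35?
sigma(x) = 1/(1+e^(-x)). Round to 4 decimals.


sigma(1.35) = 1/(1+e^(-1.35)) = 1/(1+0.259240) = 1/1.259240 = 0.7941.

0.7941


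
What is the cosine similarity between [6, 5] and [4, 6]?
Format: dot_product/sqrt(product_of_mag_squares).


dot = 54. |a|^2 = 61, |b|^2 = 52. cos = 54/sqrt(3172).

54/sqrt(3172)


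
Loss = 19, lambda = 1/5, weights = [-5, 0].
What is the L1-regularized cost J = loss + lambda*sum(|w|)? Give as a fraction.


L1 norm = sum(|w|) = 5. J = 19 + 1/5 * 5 = 20.

20


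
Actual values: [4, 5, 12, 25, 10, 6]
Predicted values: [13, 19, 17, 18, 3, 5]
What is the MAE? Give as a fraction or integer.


MAE = (1/6) * (|4-13|=9 + |5-19|=14 + |12-17|=5 + |25-18|=7 + |10-3|=7 + |6-5|=1). Sum = 43. MAE = 43/6.

43/6


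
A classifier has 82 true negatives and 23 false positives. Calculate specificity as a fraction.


Specificity = TN / (TN + FP) = 82 / 105 = 82/105.

82/105


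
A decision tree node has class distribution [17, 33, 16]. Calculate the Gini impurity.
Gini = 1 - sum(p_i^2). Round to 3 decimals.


Total = 66. Proportions: 17/66, 33/66, 16/66. sum(p_i^2) = 0.3751. Gini = 1 - 0.3751 = 0.6249, which rounds to 0.625.

0.625


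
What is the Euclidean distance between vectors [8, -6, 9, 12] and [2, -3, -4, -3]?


d = sqrt(sum of squared differences). (8-2)^2=36, (-6--3)^2=9, (9--4)^2=169, (12--3)^2=225. Sum = 439.

sqrt(439)


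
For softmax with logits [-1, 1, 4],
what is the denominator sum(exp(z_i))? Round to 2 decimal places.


Denom = e^-1=0.3679 + e^1=2.7183 + e^4=54.5982. Sum = 57.6844, which rounds to 57.68.

57.68


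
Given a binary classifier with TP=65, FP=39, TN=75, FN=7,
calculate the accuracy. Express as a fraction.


Accuracy = (TP + TN) / (TP + TN + FP + FN) = (65 + 75) / 186 = 70/93.

70/93


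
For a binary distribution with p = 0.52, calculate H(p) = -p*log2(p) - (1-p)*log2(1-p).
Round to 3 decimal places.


H = -0.52*log2(0.52) - 0.48*log2(0.48) = 0.999.

0.999


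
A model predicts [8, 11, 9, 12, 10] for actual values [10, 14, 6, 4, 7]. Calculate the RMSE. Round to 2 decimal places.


MSE = 19.0000. RMSE = sqrt(19.0000) = 4.36.

4.36


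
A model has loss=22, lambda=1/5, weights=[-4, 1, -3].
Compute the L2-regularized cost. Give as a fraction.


L2 sq norm = sum(w^2) = 26. J = 22 + 1/5 * 26 = 136/5.

136/5


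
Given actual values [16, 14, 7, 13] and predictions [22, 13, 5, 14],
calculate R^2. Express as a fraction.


Mean(y) = 25/2. SS_res = 42. SS_tot = 45. R^2 = 1 - 42/(45) = 1/15.

1/15


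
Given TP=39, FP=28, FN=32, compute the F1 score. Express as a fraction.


Precision = 39/67 = 39/67. Recall = 39/71 = 39/71. F1 = 2*P*R/(P+R) = 13/23.

13/23


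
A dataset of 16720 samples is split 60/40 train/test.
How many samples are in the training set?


Test set = 16720 * 40% = 6688. Training set = 16720 - 6688 = 10032.

10032


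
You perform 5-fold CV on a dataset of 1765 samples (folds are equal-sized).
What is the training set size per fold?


Each validation fold has 1765/5 = 353 samples. Training set = 1765 - 353 = 1412.

1412


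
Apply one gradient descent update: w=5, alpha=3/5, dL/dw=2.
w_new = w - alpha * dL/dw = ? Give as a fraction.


w_new = 5 - 3/5 * 2 = 5 - 6/5 = 19/5.

19/5


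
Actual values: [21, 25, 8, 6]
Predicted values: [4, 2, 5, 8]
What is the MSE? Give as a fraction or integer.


MSE = (1/4) * ((21-4)^2=289 + (25-2)^2=529 + (8-5)^2=9 + (6-8)^2=4). Sum = 831. MSE = 831/4.

831/4


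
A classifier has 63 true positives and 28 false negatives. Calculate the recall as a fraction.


Recall = TP / (TP + FN) = 63 / 91 = 9/13.

9/13


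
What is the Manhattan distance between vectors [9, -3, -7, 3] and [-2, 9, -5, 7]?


d = sum of absolute differences: |9--2|=11 + |-3-9|=12 + |-7--5|=2 + |3-7|=4 = 29.

29


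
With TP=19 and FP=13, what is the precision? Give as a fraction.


Precision = TP / (TP + FP) = 19 / 32 = 19/32.

19/32


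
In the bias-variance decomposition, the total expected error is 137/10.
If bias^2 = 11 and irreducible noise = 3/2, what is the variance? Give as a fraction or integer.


Total error = bias^2 + variance + irreducible noise. So variance = 137/10 - 11 - 3/2 = 6/5.

6/5


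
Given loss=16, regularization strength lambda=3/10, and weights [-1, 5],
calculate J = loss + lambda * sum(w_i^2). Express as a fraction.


L2 sq norm = sum(w^2) = 26. J = 16 + 3/10 * 26 = 119/5.

119/5


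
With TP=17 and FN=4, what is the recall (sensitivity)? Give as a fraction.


Recall = TP / (TP + FN) = 17 / 21 = 17/21.

17/21


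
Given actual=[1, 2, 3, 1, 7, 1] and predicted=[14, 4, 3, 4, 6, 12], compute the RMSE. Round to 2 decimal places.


MSE = 50.6667. RMSE = sqrt(50.6667) = 7.12.

7.12


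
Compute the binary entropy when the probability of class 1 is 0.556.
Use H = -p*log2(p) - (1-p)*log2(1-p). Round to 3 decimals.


H = -0.556*log2(0.556) - 0.444*log2(0.444) = 0.991.

0.991


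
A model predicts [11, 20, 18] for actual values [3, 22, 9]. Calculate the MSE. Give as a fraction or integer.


MSE = (1/3) * ((3-11)^2=64 + (22-20)^2=4 + (9-18)^2=81). Sum = 149. MSE = 149/3.

149/3


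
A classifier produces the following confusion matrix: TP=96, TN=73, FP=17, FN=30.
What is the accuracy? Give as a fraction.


Accuracy = (TP + TN) / (TP + TN + FP + FN) = (96 + 73) / 216 = 169/216.

169/216


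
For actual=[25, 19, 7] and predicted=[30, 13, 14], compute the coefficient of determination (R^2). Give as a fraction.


Mean(y) = 17. SS_res = 110. SS_tot = 168. R^2 = 1 - 110/(168) = 29/84.

29/84


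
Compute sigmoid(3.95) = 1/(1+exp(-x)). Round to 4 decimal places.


sigma(3.95) = 1/(1+e^(-3.95)) = 1/(1+0.019255) = 1/1.019255 = 0.9811.

0.9811


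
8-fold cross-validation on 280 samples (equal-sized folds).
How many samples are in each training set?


Each validation fold has 280/8 = 35 samples. Training set = 280 - 35 = 245.

245


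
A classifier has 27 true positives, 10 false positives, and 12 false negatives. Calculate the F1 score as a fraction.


Precision = 27/37 = 27/37. Recall = 27/39 = 9/13. F1 = 2*P*R/(P+R) = 27/38.

27/38
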